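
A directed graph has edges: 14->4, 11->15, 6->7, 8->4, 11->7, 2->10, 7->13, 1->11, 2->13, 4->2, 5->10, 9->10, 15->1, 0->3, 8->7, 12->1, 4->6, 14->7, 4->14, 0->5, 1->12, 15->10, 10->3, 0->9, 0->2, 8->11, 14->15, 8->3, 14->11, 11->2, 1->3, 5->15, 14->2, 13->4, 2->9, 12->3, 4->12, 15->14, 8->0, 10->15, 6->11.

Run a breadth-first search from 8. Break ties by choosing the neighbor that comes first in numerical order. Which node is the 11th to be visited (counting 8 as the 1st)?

Visit 8; enqueue 0, 3, 4, 7, 11 → queue [0, 3, 4, 7, 11]
Visit 0; enqueue 2, 5, 9 → queue [3, 4, 7, 11, 2, 5, 9]
Visit 3 → queue [4, 7, 11, 2, 5, 9]
Visit 4; enqueue 6, 12, 14 → queue [7, 11, 2, 5, 9, 6, 12, 14]
Visit 7; enqueue 13 → queue [11, 2, 5, 9, 6, 12, 14, 13]
Visit 11; enqueue 15 → queue [2, 5, 9, 6, 12, 14, 13, 15]
Visit 2; enqueue 10 → queue [5, 9, 6, 12, 14, 13, 15, 10]
Visit 5 → queue [9, 6, 12, 14, 13, 15, 10]
Visit 9 → queue [6, 12, 14, 13, 15, 10]
Visit 6 → queue [12, 14, 13, 15, 10]
Visit 12; enqueue 1 → queue [14, 13, 15, 10, 1]
Visit 14 → queue [13, 15, 10, 1]
Visit 13 → queue [15, 10, 1]
Visit 15 → queue [10, 1]
Visit 10 → queue [1]
Visit 1 → queue []

Visit order: 8, 0, 3, 4, 7, 11, 2, 5, 9, 6, 12, 14, 13, 15, 10, 1

12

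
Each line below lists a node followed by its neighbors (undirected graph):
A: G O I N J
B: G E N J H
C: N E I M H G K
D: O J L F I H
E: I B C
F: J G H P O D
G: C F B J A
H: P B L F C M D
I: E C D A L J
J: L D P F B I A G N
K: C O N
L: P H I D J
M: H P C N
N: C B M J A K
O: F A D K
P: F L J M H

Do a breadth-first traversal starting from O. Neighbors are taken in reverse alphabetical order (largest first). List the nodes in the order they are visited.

O, K, F, D, A, N, C, P, J, H, G, L, I, M, B, E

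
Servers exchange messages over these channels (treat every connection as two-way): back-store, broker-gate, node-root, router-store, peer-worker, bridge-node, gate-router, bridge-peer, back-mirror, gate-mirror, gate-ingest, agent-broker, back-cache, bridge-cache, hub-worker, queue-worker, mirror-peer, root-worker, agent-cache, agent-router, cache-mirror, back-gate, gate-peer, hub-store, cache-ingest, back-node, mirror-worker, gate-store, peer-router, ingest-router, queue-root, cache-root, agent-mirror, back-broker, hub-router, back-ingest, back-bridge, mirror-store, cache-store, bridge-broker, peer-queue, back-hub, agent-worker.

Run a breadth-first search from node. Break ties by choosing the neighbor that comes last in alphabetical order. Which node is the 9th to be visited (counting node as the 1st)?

broker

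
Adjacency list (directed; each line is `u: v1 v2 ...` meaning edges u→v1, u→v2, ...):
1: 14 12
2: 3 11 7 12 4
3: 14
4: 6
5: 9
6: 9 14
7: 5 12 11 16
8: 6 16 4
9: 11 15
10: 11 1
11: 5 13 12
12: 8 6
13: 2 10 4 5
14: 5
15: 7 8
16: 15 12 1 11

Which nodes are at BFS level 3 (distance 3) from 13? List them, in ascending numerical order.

8, 14, 15, 16

Level 0: 13
Level 1: 2, 4, 5, 10
Level 2: 1, 3, 6, 7, 9, 11, 12
Level 3: 8, 14, 15, 16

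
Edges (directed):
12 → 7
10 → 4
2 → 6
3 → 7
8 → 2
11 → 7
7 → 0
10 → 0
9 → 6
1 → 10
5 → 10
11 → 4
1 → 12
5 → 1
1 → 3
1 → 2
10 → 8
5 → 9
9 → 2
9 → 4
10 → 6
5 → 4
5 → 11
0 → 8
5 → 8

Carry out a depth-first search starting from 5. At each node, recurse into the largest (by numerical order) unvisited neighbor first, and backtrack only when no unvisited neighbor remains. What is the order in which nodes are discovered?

Visit 5
5 → 11
11 → 7
7 → 0
0 → 8
8 → 2
2 → 6
11 → 4
5 → 10
5 → 9
5 → 1
1 → 12
1 → 3

5, 11, 7, 0, 8, 2, 6, 4, 10, 9, 1, 12, 3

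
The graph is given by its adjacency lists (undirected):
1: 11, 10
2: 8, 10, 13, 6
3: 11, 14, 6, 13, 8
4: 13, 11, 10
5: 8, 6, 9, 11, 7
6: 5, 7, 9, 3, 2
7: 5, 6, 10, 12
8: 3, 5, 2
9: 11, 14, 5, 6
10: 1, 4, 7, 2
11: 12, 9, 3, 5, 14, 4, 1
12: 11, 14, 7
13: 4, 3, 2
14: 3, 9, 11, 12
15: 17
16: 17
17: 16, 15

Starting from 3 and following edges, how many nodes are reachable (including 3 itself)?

14

BFS from 3 visits: 3, 6, 8, 11, 13, 14, 2, 5, 7, 9, 1, 4, 12, 10
Reachable nodes: 14 of 17 total.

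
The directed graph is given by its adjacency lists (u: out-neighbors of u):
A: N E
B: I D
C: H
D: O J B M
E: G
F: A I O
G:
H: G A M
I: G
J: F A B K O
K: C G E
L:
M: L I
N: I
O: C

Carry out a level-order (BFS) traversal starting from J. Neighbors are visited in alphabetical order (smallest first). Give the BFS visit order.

Visit J; enqueue A, B, F, K, O → queue [A, B, F, K, O]
Visit A; enqueue E, N → queue [B, F, K, O, E, N]
Visit B; enqueue D, I → queue [F, K, O, E, N, D, I]
Visit F → queue [K, O, E, N, D, I]
Visit K; enqueue C, G → queue [O, E, N, D, I, C, G]
Visit O → queue [E, N, D, I, C, G]
Visit E → queue [N, D, I, C, G]
Visit N → queue [D, I, C, G]
Visit D; enqueue M → queue [I, C, G, M]
Visit I → queue [C, G, M]
Visit C; enqueue H → queue [G, M, H]
Visit G → queue [M, H]
Visit M; enqueue L → queue [H, L]
Visit H → queue [L]
Visit L → queue []

J, A, B, F, K, O, E, N, D, I, C, G, M, H, L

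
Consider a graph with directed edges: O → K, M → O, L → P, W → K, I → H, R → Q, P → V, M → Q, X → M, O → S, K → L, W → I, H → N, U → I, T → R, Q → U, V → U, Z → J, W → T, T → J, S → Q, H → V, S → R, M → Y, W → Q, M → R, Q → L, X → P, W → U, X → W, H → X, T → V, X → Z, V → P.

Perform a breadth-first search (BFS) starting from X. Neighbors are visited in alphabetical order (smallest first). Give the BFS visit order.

X, M, P, W, Z, O, Q, R, Y, V, I, K, T, U, J, S, L, H, N

Visit X; enqueue M, P, W, Z → queue [M, P, W, Z]
Visit M; enqueue O, Q, R, Y → queue [P, W, Z, O, Q, R, Y]
Visit P; enqueue V → queue [W, Z, O, Q, R, Y, V]
Visit W; enqueue I, K, T, U → queue [Z, O, Q, R, Y, V, I, K, T, U]
Visit Z; enqueue J → queue [O, Q, R, Y, V, I, K, T, U, J]
Visit O; enqueue S → queue [Q, R, Y, V, I, K, T, U, J, S]
Visit Q; enqueue L → queue [R, Y, V, I, K, T, U, J, S, L]
Visit R → queue [Y, V, I, K, T, U, J, S, L]
Visit Y → queue [V, I, K, T, U, J, S, L]
Visit V → queue [I, K, T, U, J, S, L]
Visit I; enqueue H → queue [K, T, U, J, S, L, H]
Visit K → queue [T, U, J, S, L, H]
Visit T → queue [U, J, S, L, H]
Visit U → queue [J, S, L, H]
Visit J → queue [S, L, H]
Visit S → queue [L, H]
Visit L → queue [H]
Visit H; enqueue N → queue [N]
Visit N → queue []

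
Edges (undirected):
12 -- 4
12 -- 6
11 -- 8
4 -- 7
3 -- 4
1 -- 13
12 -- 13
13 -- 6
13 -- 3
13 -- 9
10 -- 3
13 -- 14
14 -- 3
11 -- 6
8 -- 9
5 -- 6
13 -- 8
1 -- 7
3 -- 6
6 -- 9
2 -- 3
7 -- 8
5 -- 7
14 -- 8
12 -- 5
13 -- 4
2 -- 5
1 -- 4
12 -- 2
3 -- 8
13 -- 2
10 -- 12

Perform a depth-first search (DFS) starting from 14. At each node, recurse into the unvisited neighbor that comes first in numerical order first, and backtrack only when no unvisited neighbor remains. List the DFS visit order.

14 -> 3 -> 2 -> 5 -> 6 -> 9 -> 8 -> 7 -> 1 -> 4 -> 12 -> 10 -> 13 -> 11

Visit 14
14 → 3
3 → 2
2 → 5
5 → 6
6 → 9
9 → 8
8 → 7
7 → 1
1 → 4
4 → 12
12 → 10
12 → 13
8 → 11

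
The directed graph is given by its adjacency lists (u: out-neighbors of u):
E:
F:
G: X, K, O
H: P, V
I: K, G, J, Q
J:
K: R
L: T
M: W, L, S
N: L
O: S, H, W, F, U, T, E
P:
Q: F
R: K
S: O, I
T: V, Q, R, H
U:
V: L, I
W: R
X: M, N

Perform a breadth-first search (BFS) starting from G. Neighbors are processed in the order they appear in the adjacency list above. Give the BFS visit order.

G -> X -> K -> O -> M -> N -> R -> S -> H -> W -> F -> U -> T -> E -> L -> I -> P -> V -> Q -> J

Visit G; enqueue X, K, O → queue [X, K, O]
Visit X; enqueue M, N → queue [K, O, M, N]
Visit K; enqueue R → queue [O, M, N, R]
Visit O; enqueue S, H, W, F, U, T, E → queue [M, N, R, S, H, W, F, U, T, E]
Visit M; enqueue L → queue [N, R, S, H, W, F, U, T, E, L]
Visit N → queue [R, S, H, W, F, U, T, E, L]
Visit R → queue [S, H, W, F, U, T, E, L]
Visit S; enqueue I → queue [H, W, F, U, T, E, L, I]
Visit H; enqueue P, V → queue [W, F, U, T, E, L, I, P, V]
Visit W → queue [F, U, T, E, L, I, P, V]
Visit F → queue [U, T, E, L, I, P, V]
Visit U → queue [T, E, L, I, P, V]
Visit T; enqueue Q → queue [E, L, I, P, V, Q]
Visit E → queue [L, I, P, V, Q]
Visit L → queue [I, P, V, Q]
Visit I; enqueue J → queue [P, V, Q, J]
Visit P → queue [V, Q, J]
Visit V → queue [Q, J]
Visit Q → queue [J]
Visit J → queue []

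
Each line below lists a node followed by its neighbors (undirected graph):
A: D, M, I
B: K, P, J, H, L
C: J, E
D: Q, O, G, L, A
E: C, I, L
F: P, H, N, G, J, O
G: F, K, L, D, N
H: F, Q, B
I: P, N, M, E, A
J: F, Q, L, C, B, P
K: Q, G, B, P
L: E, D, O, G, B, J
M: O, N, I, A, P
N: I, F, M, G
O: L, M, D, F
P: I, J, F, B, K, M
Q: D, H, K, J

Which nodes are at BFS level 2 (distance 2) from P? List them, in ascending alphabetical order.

A, C, E, G, H, L, N, O, Q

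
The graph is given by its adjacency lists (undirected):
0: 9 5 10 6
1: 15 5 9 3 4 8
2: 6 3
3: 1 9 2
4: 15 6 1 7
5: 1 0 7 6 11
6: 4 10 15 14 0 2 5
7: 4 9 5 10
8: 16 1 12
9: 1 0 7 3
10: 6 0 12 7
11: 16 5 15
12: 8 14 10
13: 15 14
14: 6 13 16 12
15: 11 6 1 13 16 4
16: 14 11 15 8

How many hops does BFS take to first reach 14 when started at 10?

2

Level 0: 10
Level 1: 0, 6, 7, 12
Level 2: 2, 4, 5, 8, 9, 14, 15
Level 3: 1, 3, 11, 13, 16
14 first appears at level 2.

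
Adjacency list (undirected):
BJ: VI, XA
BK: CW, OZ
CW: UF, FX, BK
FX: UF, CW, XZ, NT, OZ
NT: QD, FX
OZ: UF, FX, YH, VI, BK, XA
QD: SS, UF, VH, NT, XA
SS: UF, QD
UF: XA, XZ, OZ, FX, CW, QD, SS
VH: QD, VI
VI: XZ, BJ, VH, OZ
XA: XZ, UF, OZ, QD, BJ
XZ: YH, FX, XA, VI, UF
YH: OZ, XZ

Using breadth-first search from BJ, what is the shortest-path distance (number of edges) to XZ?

Level 0: BJ
Level 1: VI, XA
Level 2: OZ, QD, UF, VH, XZ
Level 3: BK, CW, FX, NT, SS, YH
XZ first appears at level 2.

2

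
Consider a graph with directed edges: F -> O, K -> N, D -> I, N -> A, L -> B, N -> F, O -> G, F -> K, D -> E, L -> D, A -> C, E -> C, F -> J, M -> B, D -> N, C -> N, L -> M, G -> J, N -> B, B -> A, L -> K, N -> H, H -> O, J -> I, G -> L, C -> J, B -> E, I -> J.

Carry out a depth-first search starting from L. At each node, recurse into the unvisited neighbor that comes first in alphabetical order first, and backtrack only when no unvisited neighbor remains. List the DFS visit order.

Visit L
L → B
B → A
A → C
C → J
J → I
C → N
N → F
F → K
F → O
O → G
N → H
B → E
L → D
L → M

L, B, A, C, J, I, N, F, K, O, G, H, E, D, M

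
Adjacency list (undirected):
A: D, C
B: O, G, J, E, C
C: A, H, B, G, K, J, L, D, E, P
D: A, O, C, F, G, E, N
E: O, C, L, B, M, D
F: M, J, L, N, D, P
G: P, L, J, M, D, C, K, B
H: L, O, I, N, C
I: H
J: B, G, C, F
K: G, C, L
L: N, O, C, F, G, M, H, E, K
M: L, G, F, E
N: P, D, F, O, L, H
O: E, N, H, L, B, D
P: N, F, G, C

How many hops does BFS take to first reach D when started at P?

Level 0: P
Level 1: C, F, G, N
Level 2: A, B, D, E, H, J, K, L, M, O
Level 3: I
D first appears at level 2.

2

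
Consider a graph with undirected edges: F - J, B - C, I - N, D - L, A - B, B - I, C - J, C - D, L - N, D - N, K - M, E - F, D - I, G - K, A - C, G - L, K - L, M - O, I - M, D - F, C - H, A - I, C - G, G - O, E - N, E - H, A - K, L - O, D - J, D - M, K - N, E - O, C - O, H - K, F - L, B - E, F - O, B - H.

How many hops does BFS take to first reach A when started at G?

Level 0: G
Level 1: C, K, L, O
Level 2: A, B, D, E, F, H, J, M, N
Level 3: I
A first appears at level 2.

2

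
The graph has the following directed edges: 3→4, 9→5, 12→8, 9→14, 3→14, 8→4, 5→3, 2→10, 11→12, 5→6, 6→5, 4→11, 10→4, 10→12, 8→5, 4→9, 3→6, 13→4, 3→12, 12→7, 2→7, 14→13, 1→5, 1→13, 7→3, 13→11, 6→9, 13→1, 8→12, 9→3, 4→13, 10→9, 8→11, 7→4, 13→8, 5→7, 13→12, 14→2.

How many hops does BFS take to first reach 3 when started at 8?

2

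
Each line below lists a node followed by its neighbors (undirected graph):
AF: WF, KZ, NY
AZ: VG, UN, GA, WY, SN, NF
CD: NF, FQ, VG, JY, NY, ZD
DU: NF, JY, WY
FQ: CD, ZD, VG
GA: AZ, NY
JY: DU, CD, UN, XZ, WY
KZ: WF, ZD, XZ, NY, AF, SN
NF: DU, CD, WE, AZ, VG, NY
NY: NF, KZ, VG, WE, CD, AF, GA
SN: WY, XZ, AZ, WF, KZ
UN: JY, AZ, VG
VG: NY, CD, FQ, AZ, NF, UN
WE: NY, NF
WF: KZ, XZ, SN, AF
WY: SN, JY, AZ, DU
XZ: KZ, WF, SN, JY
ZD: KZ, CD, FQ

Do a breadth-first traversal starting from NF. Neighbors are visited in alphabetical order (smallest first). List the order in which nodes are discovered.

Visit NF; enqueue AZ, CD, DU, NY, VG, WE → queue [AZ, CD, DU, NY, VG, WE]
Visit AZ; enqueue GA, SN, UN, WY → queue [CD, DU, NY, VG, WE, GA, SN, UN, WY]
Visit CD; enqueue FQ, JY, ZD → queue [DU, NY, VG, WE, GA, SN, UN, WY, FQ, JY, ZD]
Visit DU → queue [NY, VG, WE, GA, SN, UN, WY, FQ, JY, ZD]
Visit NY; enqueue AF, KZ → queue [VG, WE, GA, SN, UN, WY, FQ, JY, ZD, AF, KZ]
Visit VG → queue [WE, GA, SN, UN, WY, FQ, JY, ZD, AF, KZ]
Visit WE → queue [GA, SN, UN, WY, FQ, JY, ZD, AF, KZ]
Visit GA → queue [SN, UN, WY, FQ, JY, ZD, AF, KZ]
Visit SN; enqueue WF, XZ → queue [UN, WY, FQ, JY, ZD, AF, KZ, WF, XZ]
Visit UN → queue [WY, FQ, JY, ZD, AF, KZ, WF, XZ]
Visit WY → queue [FQ, JY, ZD, AF, KZ, WF, XZ]
Visit FQ → queue [JY, ZD, AF, KZ, WF, XZ]
Visit JY → queue [ZD, AF, KZ, WF, XZ]
Visit ZD → queue [AF, KZ, WF, XZ]
Visit AF → queue [KZ, WF, XZ]
Visit KZ → queue [WF, XZ]
Visit WF → queue [XZ]
Visit XZ → queue []

NF AZ CD DU NY VG WE GA SN UN WY FQ JY ZD AF KZ WF XZ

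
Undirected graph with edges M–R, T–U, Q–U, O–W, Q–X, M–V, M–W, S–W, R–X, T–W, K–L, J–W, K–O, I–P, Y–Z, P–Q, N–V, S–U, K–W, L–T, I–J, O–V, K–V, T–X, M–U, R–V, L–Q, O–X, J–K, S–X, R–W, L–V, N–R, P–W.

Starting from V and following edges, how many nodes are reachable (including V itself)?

BFS from V visits: V, R, O, N, M, L, K, X, W, U, T, Q, J, S, P, I
Reachable nodes: 16 of 18 total.

16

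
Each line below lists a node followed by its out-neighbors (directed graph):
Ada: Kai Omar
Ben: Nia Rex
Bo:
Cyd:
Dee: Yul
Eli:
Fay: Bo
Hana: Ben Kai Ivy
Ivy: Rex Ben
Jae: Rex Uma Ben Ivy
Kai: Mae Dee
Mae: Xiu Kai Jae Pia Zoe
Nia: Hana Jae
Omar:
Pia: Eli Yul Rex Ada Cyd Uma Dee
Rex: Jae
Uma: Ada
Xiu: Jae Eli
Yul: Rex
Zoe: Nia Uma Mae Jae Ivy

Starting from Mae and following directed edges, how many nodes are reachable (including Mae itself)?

BFS from Mae visits: Mae, Zoe, Xiu, Pia, Kai, Jae, Uma, Nia, Ivy, Eli, Yul, Rex, Dee, Cyd, Ada, Ben, Hana, Omar
Reachable nodes: 18 of 20 total.

18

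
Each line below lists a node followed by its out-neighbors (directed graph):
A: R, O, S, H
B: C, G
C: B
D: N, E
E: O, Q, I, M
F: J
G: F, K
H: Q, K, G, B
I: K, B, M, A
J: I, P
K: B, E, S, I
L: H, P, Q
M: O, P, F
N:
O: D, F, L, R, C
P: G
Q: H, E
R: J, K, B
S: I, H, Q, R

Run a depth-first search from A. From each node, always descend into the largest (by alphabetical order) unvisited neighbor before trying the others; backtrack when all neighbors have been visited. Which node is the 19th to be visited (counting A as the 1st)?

N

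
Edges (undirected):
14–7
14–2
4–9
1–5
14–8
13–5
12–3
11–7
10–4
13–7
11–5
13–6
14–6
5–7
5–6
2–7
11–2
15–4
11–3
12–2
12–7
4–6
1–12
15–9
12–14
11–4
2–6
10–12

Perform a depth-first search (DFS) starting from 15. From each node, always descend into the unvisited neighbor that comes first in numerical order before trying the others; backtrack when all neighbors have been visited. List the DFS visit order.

Visit 15
15 → 4
4 → 6
6 → 2
2 → 7
7 → 5
5 → 1
1 → 12
12 → 3
3 → 11
12 → 10
12 → 14
14 → 8
5 → 13
4 → 9

15 → 4 → 6 → 2 → 7 → 5 → 1 → 12 → 3 → 11 → 10 → 14 → 8 → 13 → 9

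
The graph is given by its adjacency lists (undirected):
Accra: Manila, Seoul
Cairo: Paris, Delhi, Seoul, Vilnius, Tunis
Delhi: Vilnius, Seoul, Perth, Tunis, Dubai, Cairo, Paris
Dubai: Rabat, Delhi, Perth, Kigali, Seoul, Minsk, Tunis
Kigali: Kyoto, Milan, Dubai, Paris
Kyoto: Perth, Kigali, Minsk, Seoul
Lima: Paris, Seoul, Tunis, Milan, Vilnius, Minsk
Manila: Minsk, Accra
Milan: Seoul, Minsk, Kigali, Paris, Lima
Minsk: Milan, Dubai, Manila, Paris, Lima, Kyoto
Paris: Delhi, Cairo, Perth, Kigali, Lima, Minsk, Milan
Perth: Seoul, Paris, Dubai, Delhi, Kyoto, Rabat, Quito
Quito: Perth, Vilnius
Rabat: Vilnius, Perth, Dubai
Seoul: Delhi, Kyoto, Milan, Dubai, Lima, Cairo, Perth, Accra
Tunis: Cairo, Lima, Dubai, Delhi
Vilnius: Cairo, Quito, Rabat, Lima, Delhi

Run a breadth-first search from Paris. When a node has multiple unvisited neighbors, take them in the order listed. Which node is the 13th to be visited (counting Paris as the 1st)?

Visit Paris; enqueue Delhi, Cairo, Perth, Kigali, Lima, Minsk, Milan → queue [Delhi, Cairo, Perth, Kigali, Lima, Minsk, Milan]
Visit Delhi; enqueue Vilnius, Seoul, Tunis, Dubai → queue [Cairo, Perth, Kigali, Lima, Minsk, Milan, Vilnius, Seoul, Tunis, Dubai]
Visit Cairo → queue [Perth, Kigali, Lima, Minsk, Milan, Vilnius, Seoul, Tunis, Dubai]
Visit Perth; enqueue Kyoto, Rabat, Quito → queue [Kigali, Lima, Minsk, Milan, Vilnius, Seoul, Tunis, Dubai, Kyoto, Rabat, Quito]
Visit Kigali → queue [Lima, Minsk, Milan, Vilnius, Seoul, Tunis, Dubai, Kyoto, Rabat, Quito]
Visit Lima → queue [Minsk, Milan, Vilnius, Seoul, Tunis, Dubai, Kyoto, Rabat, Quito]
Visit Minsk; enqueue Manila → queue [Milan, Vilnius, Seoul, Tunis, Dubai, Kyoto, Rabat, Quito, Manila]
Visit Milan → queue [Vilnius, Seoul, Tunis, Dubai, Kyoto, Rabat, Quito, Manila]
Visit Vilnius → queue [Seoul, Tunis, Dubai, Kyoto, Rabat, Quito, Manila]
Visit Seoul; enqueue Accra → queue [Tunis, Dubai, Kyoto, Rabat, Quito, Manila, Accra]
Visit Tunis → queue [Dubai, Kyoto, Rabat, Quito, Manila, Accra]
Visit Dubai → queue [Kyoto, Rabat, Quito, Manila, Accra]
Visit Kyoto → queue [Rabat, Quito, Manila, Accra]
Visit Rabat → queue [Quito, Manila, Accra]
Visit Quito → queue [Manila, Accra]
Visit Manila → queue [Accra]
Visit Accra → queue []

Visit order: Paris, Delhi, Cairo, Perth, Kigali, Lima, Minsk, Milan, Vilnius, Seoul, Tunis, Dubai, Kyoto, Rabat, Quito, Manila, Accra

Kyoto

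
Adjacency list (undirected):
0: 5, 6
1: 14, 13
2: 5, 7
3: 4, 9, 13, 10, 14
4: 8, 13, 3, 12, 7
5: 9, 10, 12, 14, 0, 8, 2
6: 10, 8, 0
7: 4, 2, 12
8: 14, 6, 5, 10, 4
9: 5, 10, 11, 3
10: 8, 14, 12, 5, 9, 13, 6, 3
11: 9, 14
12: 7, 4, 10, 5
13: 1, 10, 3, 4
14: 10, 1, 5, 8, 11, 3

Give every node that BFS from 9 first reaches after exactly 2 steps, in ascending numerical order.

Level 0: 9
Level 1: 3, 5, 10, 11
Level 2: 0, 2, 4, 6, 8, 12, 13, 14
Level 3: 1, 7

0, 2, 4, 6, 8, 12, 13, 14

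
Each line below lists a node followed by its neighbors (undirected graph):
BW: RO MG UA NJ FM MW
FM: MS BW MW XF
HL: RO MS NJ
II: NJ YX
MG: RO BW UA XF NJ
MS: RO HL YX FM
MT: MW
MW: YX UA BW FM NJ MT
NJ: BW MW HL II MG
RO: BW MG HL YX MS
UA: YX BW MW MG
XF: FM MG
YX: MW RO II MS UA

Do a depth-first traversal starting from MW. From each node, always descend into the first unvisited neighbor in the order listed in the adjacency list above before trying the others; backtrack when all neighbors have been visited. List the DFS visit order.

MW, YX, RO, BW, MG, UA, XF, FM, MS, HL, NJ, II, MT

Visit MW
MW → YX
YX → RO
RO → BW
BW → MG
MG → UA
MG → XF
XF → FM
FM → MS
MS → HL
HL → NJ
NJ → II
MW → MT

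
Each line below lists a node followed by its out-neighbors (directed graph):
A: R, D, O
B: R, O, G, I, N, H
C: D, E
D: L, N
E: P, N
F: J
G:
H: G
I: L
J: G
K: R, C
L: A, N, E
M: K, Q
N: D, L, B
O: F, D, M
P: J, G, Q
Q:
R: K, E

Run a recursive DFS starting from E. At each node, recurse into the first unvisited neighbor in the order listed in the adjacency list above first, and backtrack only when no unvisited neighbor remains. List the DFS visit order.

E P J G Q N D L A R K C O F M B I H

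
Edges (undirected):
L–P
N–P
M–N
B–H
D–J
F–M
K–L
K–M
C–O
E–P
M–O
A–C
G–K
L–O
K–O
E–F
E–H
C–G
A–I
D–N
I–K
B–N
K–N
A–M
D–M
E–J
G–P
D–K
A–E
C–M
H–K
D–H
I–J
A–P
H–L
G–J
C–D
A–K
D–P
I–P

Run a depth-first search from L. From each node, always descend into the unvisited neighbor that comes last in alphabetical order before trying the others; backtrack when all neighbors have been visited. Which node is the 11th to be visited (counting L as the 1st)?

D

Visit L
L → P
P → N
N → M
M → O
O → K
K → I
I → J
J → G
G → C
C → D
D → H
H → E
E → F
E → A
H → B

Visit order: L, P, N, M, O, K, I, J, G, C, D, H, E, F, A, B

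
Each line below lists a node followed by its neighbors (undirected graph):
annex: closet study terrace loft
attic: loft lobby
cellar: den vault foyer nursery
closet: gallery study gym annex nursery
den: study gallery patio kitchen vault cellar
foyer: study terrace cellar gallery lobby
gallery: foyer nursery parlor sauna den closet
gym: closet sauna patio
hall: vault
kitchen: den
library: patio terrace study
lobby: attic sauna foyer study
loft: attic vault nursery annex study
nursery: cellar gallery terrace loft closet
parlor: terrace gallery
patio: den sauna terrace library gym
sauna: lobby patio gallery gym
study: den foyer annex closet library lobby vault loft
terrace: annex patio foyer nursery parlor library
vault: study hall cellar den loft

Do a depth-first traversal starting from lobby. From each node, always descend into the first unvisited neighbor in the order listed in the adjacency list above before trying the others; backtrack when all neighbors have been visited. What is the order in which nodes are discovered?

Visit lobby
lobby → attic
attic → loft
loft → vault
vault → study
study → den
den → gallery
gallery → foyer
foyer → terrace
terrace → annex
annex → closet
closet → gym
gym → sauna
sauna → patio
patio → library
closet → nursery
nursery → cellar
terrace → parlor
den → kitchen
vault → hall

lobby, attic, loft, vault, study, den, gallery, foyer, terrace, annex, closet, gym, sauna, patio, library, nursery, cellar, parlor, kitchen, hall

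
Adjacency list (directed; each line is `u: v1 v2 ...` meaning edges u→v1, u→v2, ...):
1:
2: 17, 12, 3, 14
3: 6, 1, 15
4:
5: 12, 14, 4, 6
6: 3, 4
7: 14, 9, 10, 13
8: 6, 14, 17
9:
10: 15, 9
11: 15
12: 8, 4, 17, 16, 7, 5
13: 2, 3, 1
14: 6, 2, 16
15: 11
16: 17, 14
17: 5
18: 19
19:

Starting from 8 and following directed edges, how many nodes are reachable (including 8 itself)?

17

BFS from 8 visits: 8, 6, 14, 17, 3, 4, 2, 16, 5, 1, 15, 12, 11, 7, 9, 10, 13
Reachable nodes: 17 of 19 total.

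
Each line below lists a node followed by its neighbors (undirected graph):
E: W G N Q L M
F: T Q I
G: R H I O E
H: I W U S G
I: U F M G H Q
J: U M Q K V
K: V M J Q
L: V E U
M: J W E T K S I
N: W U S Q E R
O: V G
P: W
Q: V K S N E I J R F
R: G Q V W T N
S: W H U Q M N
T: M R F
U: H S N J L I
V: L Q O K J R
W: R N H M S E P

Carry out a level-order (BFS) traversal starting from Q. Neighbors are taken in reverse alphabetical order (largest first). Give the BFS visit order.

Visit Q; enqueue V, S, R, N, K, J, I, F, E → queue [V, S, R, N, K, J, I, F, E]
Visit V; enqueue O, L → queue [S, R, N, K, J, I, F, E, O, L]
Visit S; enqueue W, U, M, H → queue [R, N, K, J, I, F, E, O, L, W, U, M, H]
Visit R; enqueue T, G → queue [N, K, J, I, F, E, O, L, W, U, M, H, T, G]
Visit N → queue [K, J, I, F, E, O, L, W, U, M, H, T, G]
Visit K → queue [J, I, F, E, O, L, W, U, M, H, T, G]
Visit J → queue [I, F, E, O, L, W, U, M, H, T, G]
Visit I → queue [F, E, O, L, W, U, M, H, T, G]
Visit F → queue [E, O, L, W, U, M, H, T, G]
Visit E → queue [O, L, W, U, M, H, T, G]
Visit O → queue [L, W, U, M, H, T, G]
Visit L → queue [W, U, M, H, T, G]
Visit W; enqueue P → queue [U, M, H, T, G, P]
Visit U → queue [M, H, T, G, P]
Visit M → queue [H, T, G, P]
Visit H → queue [T, G, P]
Visit T → queue [G, P]
Visit G → queue [P]
Visit P → queue []

Q → V → S → R → N → K → J → I → F → E → O → L → W → U → M → H → T → G → P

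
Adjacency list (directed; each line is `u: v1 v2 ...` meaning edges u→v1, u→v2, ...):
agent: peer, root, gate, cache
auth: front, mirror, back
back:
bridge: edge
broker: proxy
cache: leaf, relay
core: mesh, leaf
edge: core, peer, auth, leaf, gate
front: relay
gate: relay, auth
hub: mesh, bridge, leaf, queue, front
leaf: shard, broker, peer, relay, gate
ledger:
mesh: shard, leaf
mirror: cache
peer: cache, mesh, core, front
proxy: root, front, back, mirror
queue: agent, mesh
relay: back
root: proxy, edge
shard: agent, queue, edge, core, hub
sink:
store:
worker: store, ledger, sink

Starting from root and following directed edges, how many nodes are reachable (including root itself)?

20

BFS from root visits: root, proxy, edge, front, back, mirror, core, peer, auth, leaf, gate, relay, cache, mesh, shard, broker, agent, queue, hub, bridge
Reachable nodes: 20 of 24 total.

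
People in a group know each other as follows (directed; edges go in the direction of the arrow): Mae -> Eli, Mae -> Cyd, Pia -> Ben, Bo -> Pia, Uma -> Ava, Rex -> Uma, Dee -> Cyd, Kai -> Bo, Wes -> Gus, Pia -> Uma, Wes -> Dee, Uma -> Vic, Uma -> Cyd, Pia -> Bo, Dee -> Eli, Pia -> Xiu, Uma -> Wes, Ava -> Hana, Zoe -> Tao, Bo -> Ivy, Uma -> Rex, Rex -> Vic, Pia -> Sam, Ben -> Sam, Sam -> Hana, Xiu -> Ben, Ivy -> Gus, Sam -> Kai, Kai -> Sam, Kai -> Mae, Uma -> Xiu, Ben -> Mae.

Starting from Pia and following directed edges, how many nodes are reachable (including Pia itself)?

18

BFS from Pia visits: Pia, Xiu, Uma, Sam, Bo, Ben, Wes, Vic, Rex, Cyd, Ava, Kai, Hana, Ivy, Mae, Gus, Dee, Eli
Reachable nodes: 18 of 20 total.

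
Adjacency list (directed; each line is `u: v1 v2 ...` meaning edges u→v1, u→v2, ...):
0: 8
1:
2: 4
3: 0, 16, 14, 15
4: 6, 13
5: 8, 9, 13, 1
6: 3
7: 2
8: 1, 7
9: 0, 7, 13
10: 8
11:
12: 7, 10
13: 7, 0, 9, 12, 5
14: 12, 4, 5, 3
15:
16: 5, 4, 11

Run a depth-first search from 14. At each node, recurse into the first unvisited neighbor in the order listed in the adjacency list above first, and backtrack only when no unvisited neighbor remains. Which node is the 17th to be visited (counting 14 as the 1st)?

10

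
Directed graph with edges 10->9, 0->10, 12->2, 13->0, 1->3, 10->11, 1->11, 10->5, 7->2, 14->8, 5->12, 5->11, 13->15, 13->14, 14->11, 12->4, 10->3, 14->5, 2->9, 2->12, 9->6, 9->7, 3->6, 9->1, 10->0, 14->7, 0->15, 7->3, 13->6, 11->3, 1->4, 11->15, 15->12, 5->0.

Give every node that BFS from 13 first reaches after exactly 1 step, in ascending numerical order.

0, 6, 14, 15

Level 0: 13
Level 1: 0, 6, 14, 15
Level 2: 5, 7, 8, 10, 11, 12
Level 3: 2, 3, 4, 9
Level 4: 1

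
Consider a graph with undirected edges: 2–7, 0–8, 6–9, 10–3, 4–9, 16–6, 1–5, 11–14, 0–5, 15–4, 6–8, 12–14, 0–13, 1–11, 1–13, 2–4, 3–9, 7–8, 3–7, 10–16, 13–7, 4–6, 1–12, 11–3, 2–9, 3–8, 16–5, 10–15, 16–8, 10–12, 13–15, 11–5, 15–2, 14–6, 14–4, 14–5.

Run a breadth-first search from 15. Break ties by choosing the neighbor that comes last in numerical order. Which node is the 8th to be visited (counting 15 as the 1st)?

0

Visit 15; enqueue 13, 10, 4, 2 → queue [13, 10, 4, 2]
Visit 13; enqueue 7, 1, 0 → queue [10, 4, 2, 7, 1, 0]
Visit 10; enqueue 16, 12, 3 → queue [4, 2, 7, 1, 0, 16, 12, 3]
Visit 4; enqueue 14, 9, 6 → queue [2, 7, 1, 0, 16, 12, 3, 14, 9, 6]
Visit 2 → queue [7, 1, 0, 16, 12, 3, 14, 9, 6]
Visit 7; enqueue 8 → queue [1, 0, 16, 12, 3, 14, 9, 6, 8]
Visit 1; enqueue 11, 5 → queue [0, 16, 12, 3, 14, 9, 6, 8, 11, 5]
Visit 0 → queue [16, 12, 3, 14, 9, 6, 8, 11, 5]
Visit 16 → queue [12, 3, 14, 9, 6, 8, 11, 5]
Visit 12 → queue [3, 14, 9, 6, 8, 11, 5]
Visit 3 → queue [14, 9, 6, 8, 11, 5]
Visit 14 → queue [9, 6, 8, 11, 5]
Visit 9 → queue [6, 8, 11, 5]
Visit 6 → queue [8, 11, 5]
Visit 8 → queue [11, 5]
Visit 11 → queue [5]
Visit 5 → queue []

Visit order: 15, 13, 10, 4, 2, 7, 1, 0, 16, 12, 3, 14, 9, 6, 8, 11, 5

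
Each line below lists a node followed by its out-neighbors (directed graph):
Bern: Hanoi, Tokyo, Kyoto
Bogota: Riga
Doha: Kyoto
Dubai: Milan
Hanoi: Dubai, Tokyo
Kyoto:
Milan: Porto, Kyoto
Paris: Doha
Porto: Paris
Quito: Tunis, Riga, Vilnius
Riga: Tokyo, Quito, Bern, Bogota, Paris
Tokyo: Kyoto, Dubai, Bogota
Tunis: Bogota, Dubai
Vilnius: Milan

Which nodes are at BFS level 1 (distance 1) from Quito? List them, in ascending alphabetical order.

Riga, Tunis, Vilnius

Level 0: Quito
Level 1: Riga, Tunis, Vilnius
Level 2: Bern, Bogota, Dubai, Milan, Paris, Tokyo
Level 3: Doha, Hanoi, Kyoto, Porto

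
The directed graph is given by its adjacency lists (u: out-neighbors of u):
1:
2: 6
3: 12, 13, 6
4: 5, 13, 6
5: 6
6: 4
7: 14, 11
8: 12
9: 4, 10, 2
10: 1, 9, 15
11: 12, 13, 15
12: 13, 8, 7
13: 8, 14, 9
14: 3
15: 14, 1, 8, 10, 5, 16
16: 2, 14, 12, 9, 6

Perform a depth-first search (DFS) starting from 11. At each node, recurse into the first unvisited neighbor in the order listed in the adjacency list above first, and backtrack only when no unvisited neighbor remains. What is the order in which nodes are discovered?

Visit 11
11 → 12
12 → 13
13 → 8
13 → 14
14 → 3
3 → 6
6 → 4
4 → 5
13 → 9
9 → 10
10 → 1
10 → 15
15 → 16
16 → 2
12 → 7

11 12 13 8 14 3 6 4 5 9 10 1 15 16 2 7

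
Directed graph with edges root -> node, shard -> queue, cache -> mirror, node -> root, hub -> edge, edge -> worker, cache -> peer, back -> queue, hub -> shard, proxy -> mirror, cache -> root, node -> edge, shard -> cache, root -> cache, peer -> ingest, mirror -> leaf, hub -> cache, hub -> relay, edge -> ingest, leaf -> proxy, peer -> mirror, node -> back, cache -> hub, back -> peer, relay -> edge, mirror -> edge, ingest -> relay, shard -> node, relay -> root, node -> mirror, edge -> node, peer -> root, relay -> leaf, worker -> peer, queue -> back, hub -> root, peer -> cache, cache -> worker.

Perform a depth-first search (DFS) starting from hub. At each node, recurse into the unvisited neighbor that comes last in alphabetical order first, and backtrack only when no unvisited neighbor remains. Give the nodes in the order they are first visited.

hub, shard, queue, back, peer, root, node, mirror, leaf, proxy, edge, worker, ingest, relay, cache

Visit hub
hub → shard
shard → queue
queue → back
back → peer
peer → root
root → node
node → mirror
mirror → leaf
leaf → proxy
mirror → edge
edge → worker
edge → ingest
ingest → relay
root → cache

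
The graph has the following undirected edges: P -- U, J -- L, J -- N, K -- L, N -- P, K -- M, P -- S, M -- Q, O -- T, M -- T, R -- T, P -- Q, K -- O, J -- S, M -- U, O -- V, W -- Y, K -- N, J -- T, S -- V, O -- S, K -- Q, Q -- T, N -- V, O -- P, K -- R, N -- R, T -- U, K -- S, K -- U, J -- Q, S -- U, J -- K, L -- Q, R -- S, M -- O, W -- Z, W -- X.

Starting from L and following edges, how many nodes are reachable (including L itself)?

13

BFS from L visits: L, Q, K, J, T, P, M, U, S, R, O, N, V
Reachable nodes: 13 of 17 total.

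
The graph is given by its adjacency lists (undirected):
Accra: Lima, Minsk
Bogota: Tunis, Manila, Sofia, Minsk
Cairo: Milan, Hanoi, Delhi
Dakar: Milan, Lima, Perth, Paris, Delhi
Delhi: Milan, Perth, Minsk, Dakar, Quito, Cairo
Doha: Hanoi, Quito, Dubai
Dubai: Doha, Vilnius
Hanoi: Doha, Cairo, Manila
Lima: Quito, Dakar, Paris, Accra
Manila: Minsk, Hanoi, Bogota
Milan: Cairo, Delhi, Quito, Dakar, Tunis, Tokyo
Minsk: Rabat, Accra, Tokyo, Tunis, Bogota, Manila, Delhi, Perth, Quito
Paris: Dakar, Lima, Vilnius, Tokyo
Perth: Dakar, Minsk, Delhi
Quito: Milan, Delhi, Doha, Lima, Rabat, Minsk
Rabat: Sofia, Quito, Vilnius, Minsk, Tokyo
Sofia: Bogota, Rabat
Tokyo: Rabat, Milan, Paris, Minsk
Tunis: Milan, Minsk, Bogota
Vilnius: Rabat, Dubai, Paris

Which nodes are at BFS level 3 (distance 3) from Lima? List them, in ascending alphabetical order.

Bogota, Cairo, Dubai, Hanoi, Manila, Sofia, Tunis

Level 0: Lima
Level 1: Accra, Dakar, Paris, Quito
Level 2: Delhi, Doha, Milan, Minsk, Perth, Rabat, Tokyo, Vilnius
Level 3: Bogota, Cairo, Dubai, Hanoi, Manila, Sofia, Tunis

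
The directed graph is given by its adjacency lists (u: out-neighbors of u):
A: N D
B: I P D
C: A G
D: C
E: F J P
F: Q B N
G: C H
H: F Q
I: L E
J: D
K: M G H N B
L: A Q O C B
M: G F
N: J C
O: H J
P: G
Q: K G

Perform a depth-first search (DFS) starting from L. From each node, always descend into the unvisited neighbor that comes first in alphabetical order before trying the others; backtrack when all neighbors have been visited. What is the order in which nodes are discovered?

L, A, D, C, G, H, F, B, I, E, J, P, N, Q, K, M, O

Visit L
L → A
A → D
D → C
C → G
G → H
H → F
F → B
B → I
I → E
E → J
E → P
F → N
F → Q
Q → K
K → M
L → O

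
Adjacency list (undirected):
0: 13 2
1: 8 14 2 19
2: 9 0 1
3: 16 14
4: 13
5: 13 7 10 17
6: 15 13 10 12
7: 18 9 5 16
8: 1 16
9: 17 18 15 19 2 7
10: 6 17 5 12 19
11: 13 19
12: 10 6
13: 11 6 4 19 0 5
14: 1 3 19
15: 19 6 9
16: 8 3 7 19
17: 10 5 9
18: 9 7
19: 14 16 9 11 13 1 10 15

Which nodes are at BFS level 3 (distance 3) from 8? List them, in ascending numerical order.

0, 5, 9, 10, 11, 13, 15, 18

Level 0: 8
Level 1: 1, 16
Level 2: 2, 3, 7, 14, 19
Level 3: 0, 5, 9, 10, 11, 13, 15, 18
Level 4: 4, 6, 12, 17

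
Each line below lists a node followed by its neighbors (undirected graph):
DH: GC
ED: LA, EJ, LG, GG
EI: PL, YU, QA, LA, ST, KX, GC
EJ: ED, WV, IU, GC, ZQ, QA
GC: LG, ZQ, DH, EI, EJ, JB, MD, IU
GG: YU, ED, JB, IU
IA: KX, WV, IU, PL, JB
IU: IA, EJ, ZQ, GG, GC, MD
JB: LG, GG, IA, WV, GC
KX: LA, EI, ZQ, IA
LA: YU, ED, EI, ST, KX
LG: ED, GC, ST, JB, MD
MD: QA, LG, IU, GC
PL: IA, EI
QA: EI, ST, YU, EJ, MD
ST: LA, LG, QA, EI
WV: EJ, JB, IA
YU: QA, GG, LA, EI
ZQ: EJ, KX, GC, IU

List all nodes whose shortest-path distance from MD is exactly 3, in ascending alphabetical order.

Level 0: MD
Level 1: GC, IU, LG, QA
Level 2: DH, ED, EI, EJ, GG, IA, JB, ST, YU, ZQ
Level 3: KX, LA, PL, WV

KX, LA, PL, WV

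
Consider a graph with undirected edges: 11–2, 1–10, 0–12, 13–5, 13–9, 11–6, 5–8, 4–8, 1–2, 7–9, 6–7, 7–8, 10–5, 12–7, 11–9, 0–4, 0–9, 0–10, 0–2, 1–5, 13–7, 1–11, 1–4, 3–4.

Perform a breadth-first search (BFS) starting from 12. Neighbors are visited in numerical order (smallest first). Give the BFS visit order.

12 0 7 2 4 9 10 6 8 13 1 11 3 5

Visit 12; enqueue 0, 7 → queue [0, 7]
Visit 0; enqueue 2, 4, 9, 10 → queue [7, 2, 4, 9, 10]
Visit 7; enqueue 6, 8, 13 → queue [2, 4, 9, 10, 6, 8, 13]
Visit 2; enqueue 1, 11 → queue [4, 9, 10, 6, 8, 13, 1, 11]
Visit 4; enqueue 3 → queue [9, 10, 6, 8, 13, 1, 11, 3]
Visit 9 → queue [10, 6, 8, 13, 1, 11, 3]
Visit 10; enqueue 5 → queue [6, 8, 13, 1, 11, 3, 5]
Visit 6 → queue [8, 13, 1, 11, 3, 5]
Visit 8 → queue [13, 1, 11, 3, 5]
Visit 13 → queue [1, 11, 3, 5]
Visit 1 → queue [11, 3, 5]
Visit 11 → queue [3, 5]
Visit 3 → queue [5]
Visit 5 → queue []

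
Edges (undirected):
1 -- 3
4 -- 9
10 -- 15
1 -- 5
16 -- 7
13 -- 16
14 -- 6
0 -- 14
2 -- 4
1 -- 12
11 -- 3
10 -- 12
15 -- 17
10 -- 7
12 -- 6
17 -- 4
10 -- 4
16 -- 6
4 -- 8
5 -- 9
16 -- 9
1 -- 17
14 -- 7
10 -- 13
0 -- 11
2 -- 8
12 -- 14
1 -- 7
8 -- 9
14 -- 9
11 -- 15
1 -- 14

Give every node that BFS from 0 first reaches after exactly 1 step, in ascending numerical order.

Level 0: 0
Level 1: 11, 14
Level 2: 1, 3, 6, 7, 9, 12, 15
Level 3: 4, 5, 8, 10, 16, 17
Level 4: 2, 13

11, 14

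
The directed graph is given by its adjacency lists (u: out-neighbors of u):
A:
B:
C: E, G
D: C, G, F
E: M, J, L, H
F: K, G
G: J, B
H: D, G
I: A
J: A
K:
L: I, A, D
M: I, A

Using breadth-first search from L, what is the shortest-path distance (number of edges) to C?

2

Level 0: L
Level 1: A, D, I
Level 2: C, F, G
Level 3: B, E, J, K
Level 4: H, M
C first appears at level 2.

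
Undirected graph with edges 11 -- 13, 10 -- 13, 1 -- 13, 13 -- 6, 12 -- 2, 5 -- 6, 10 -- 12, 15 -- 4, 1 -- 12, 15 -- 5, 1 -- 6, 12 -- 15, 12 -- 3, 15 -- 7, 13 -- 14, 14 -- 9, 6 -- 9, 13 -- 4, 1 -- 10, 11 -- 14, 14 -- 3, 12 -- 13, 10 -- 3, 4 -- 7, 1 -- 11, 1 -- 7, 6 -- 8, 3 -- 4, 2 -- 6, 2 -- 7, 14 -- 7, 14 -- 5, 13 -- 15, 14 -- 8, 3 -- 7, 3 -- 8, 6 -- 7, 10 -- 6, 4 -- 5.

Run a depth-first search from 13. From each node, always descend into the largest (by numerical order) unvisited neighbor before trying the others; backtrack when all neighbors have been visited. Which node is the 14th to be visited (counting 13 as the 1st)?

Visit 13
13 → 15
15 → 12
12 → 10
10 → 6
6 → 9
9 → 14
14 → 11
11 → 1
1 → 7
7 → 4
4 → 5
4 → 3
3 → 8
7 → 2

Visit order: 13, 15, 12, 10, 6, 9, 14, 11, 1, 7, 4, 5, 3, 8, 2

8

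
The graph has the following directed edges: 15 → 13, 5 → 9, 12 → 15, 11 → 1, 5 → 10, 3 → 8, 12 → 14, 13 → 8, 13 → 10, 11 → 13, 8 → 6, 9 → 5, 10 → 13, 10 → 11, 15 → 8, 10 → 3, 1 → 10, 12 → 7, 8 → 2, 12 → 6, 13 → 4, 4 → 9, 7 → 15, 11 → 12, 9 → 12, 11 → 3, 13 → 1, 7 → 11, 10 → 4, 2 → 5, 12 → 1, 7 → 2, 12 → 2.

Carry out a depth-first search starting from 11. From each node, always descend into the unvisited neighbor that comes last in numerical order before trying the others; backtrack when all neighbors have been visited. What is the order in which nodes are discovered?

Visit 11
11 → 13
13 → 10
10 → 4
4 → 9
9 → 12
12 → 15
15 → 8
8 → 6
8 → 2
2 → 5
12 → 14
12 → 7
12 → 1
10 → 3

11, 13, 10, 4, 9, 12, 15, 8, 6, 2, 5, 14, 7, 1, 3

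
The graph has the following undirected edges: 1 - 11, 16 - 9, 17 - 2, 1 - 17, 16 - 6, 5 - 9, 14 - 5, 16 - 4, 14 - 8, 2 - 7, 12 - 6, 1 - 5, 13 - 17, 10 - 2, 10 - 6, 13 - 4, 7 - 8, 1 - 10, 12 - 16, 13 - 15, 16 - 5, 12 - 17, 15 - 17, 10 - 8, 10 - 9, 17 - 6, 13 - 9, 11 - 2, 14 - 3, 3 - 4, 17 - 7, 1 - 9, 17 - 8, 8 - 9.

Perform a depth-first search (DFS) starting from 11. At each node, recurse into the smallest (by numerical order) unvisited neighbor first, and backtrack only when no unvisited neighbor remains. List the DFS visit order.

11 → 1 → 5 → 9 → 8 → 7 → 2 → 10 → 6 → 12 → 16 → 4 → 3 → 14 → 13 → 15 → 17

Visit 11
11 → 1
1 → 5
5 → 9
9 → 8
8 → 7
7 → 2
2 → 10
10 → 6
6 → 12
12 → 16
16 → 4
4 → 3
3 → 14
4 → 13
13 → 15
15 → 17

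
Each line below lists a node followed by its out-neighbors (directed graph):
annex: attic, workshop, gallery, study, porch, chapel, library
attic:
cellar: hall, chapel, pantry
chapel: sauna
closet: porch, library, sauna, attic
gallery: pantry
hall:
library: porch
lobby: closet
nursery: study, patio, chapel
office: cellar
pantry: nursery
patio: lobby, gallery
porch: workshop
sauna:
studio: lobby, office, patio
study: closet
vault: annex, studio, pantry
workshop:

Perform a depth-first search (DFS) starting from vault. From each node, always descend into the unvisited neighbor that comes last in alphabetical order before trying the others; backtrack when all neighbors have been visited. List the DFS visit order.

Visit vault
vault → studio
studio → patio
patio → lobby
lobby → closet
closet → sauna
closet → porch
porch → workshop
closet → library
closet → attic
patio → gallery
gallery → pantry
pantry → nursery
nursery → study
nursery → chapel
studio → office
office → cellar
cellar → hall
vault → annex

vault, studio, patio, lobby, closet, sauna, porch, workshop, library, attic, gallery, pantry, nursery, study, chapel, office, cellar, hall, annex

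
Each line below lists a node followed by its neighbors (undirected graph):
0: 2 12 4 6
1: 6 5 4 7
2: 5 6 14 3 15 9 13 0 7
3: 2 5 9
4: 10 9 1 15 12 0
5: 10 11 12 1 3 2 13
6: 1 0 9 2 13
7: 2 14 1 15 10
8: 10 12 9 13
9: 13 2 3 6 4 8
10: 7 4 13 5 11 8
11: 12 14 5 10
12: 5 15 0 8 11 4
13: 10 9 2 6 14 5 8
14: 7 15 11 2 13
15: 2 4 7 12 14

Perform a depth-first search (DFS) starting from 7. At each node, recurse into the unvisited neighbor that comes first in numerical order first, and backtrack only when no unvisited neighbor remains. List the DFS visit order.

7, 1, 4, 0, 2, 3, 5, 10, 8, 9, 6, 13, 14, 11, 12, 15

Visit 7
7 → 1
1 → 4
4 → 0
0 → 2
2 → 3
3 → 5
5 → 10
10 → 8
8 → 9
9 → 6
6 → 13
13 → 14
14 → 11
11 → 12
12 → 15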